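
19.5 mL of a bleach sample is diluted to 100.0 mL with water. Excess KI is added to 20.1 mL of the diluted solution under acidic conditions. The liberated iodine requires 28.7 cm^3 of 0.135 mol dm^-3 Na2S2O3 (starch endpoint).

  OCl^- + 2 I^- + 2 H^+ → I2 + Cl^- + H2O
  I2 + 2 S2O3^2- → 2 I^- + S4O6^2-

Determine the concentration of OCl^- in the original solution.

n(S2O3^2-) = 0.0287 × 0.135 = 3.87 × 10^-3 mol
n(I2) = n(S2O3^2-)/2 = 1.94 × 10^-3 mol
n(OCl^-) in the aliquot = 1.94 × 10^-3 mol (1:1 ratio)
[OCl^-]_dilute = 1.94 × 10^-3 / 0.0201 = 0.0964 mol/L
[OCl^-]_original = 0.0964 × 100.0/19.5 = 0.494 mol/L

0.494 mol/L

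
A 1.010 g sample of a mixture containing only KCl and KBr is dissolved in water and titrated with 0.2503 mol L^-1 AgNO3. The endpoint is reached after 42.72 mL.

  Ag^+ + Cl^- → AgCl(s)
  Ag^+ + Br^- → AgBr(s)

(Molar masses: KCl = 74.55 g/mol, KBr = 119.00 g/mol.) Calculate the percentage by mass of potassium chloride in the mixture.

43.58 %

n(AgNO3) = 0.04272 × 0.2503 = 0.01069 mol
Let x = n(KCl), y = n(KBr).
Titrant: 1x + 1y = 0.01069;  mass: 74.55x + 119.00y = 1.010
Solving, x = 5.904 × 10^-3 mol, y = 4.789 × 10^-3 mol
mass of KCl = 5.904 × 10^-3 × 74.55 = 0.4402 g
% KCl = 0.4402 / 1.010 × 100 = 43.58 %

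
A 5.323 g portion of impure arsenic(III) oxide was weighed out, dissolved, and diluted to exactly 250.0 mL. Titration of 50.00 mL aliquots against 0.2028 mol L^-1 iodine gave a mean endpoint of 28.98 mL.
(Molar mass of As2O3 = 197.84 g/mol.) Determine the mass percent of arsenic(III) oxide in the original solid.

54.61 %

As2O3 + 2 I2 + 2 H2O → As2O5 + 4 HI
n(I2) per titration = 0.02898 × 0.2028 = 5.877 × 10^-3 mol
From the 1:2 ratio, n(As2O3) in each aliquot = 1/2 × 5.877 × 10^-3 = 2.939 × 10^-3 mol
n(As2O3) in the whole flask = 2.939 × 10^-3 × 250.0/50.00 = 0.01469 mol
mass of As2O3 = 0.01469 × 197.84 = 2.907 g
% As2O3 = 2.907 / 5.323 × 100 = 54.61 %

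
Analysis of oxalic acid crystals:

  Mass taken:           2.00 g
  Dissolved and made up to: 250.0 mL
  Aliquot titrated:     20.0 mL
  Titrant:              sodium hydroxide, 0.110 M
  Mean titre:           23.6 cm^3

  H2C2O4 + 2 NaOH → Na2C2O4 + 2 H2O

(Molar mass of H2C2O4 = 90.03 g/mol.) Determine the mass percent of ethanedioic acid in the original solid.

n(NaOH) per titration = 0.0236 × 0.110 = 2.60 × 10^-3 mol
From the 1:2 ratio, n(H2C2O4) in each aliquot = 1/2 × 2.60 × 10^-3 = 1.30 × 10^-3 mol
n(H2C2O4) in the whole flask = 1.30 × 10^-3 × 250.0/20.0 = 0.0162 mol
mass of H2C2O4 = 0.0162 × 90.03 = 1.46 g
% H2C2O4 = 1.46 / 2.00 × 100 = 73.0 %

73.0 %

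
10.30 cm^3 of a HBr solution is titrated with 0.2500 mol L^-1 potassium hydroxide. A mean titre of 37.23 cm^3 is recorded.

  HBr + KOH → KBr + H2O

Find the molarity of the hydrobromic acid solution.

n(KOH) = 0.03723 L × 0.2500 mol/L = 9.307 × 10^-3 mol
n(HBr) = 9.307 × 10^-3 mol (1:1 mole ratio)
[HBr] = 9.307 × 10^-3 mol / 0.01030 L = 0.9036 mol/L

0.9036 mol/L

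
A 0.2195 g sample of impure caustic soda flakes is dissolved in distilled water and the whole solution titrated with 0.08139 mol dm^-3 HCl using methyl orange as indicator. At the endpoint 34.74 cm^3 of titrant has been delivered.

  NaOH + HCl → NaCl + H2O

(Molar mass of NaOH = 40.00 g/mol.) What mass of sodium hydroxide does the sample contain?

n(HCl) = 0.03474 L × 0.08139 mol/L = 2.827 × 10^-3 mol
n(NaOH) = 2.827 × 10^-3 mol (1:1 ratio)
mass of NaOH = 2.827 × 10^-3 × 40.00 g/mol = 0.1131 g

0.1131 g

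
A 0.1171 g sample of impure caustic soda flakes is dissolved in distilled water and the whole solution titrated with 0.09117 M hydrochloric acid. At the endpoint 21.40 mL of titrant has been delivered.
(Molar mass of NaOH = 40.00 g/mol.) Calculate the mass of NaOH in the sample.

0.07804 g

NaOH + HCl → NaCl + H2O
n(HCl) = 0.02140 L × 0.09117 mol/L = 1.951 × 10^-3 mol
n(NaOH) = 1.951 × 10^-3 mol (1:1 ratio)
mass of NaOH = 1.951 × 10^-3 × 40.00 g/mol = 0.07804 g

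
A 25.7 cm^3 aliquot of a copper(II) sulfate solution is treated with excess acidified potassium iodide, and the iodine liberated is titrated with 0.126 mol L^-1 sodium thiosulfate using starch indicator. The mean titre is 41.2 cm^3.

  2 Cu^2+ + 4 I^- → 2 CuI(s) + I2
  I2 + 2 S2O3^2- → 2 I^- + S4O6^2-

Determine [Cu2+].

0.202 mol/L

n(S2O3^2-) = 0.0412 × 0.126 = 5.19 × 10^-3 mol
n(I2) = n(S2O3^2-)/2 = 2.60 × 10^-3 mol
From the 2:1 ratio, n(Cu2+) in the aliquot = 2/1 × 2.60 × 10^-3 = 5.19 × 10^-3 mol
[Cu2+] = 5.19 × 10^-3 / 0.0257 = 0.202 mol/L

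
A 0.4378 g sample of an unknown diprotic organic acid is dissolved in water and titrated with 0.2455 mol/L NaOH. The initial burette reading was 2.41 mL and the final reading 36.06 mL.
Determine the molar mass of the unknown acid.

106.0 g/mol

n(NaOH) = 0.03365 L × 0.2455 mol/L = 8.261 × 10^-3 mol
From the 1:2 ratio, n(H2A) = 1/2 × 8.261 × 10^-3 = 4.131 × 10^-3 mol
M = m / n = 0.4378 g / 4.131 × 10^-3 mol = 106.0 g/mol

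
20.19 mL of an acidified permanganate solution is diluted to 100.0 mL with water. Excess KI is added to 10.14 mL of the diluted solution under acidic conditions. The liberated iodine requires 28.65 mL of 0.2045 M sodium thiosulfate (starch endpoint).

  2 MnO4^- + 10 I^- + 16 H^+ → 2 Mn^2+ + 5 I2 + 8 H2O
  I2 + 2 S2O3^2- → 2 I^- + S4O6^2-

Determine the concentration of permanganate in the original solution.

0.5724 M

n(S2O3^2-) = 0.02865 × 0.2045 = 5.859 × 10^-3 mol
n(I2) = n(S2O3^2-)/2 = 2.929 × 10^-3 mol
From the 2:5 ratio, n(MnO4^-) in the aliquot = 2/5 × 2.929 × 10^-3 = 1.172 × 10^-3 mol
[MnO4^-]_dilute = 1.172 × 10^-3 / 0.01014 = 0.1156 mol/L
[MnO4^-]_original = 0.1156 × 100.0/20.19 = 0.5724 mol/L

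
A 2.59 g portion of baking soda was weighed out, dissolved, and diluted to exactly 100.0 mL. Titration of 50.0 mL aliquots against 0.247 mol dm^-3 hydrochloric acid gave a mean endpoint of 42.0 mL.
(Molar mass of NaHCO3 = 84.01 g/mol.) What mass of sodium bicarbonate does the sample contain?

1.74 g

NaHCO3 + HCl → NaCl + H2O + CO2
n(HCl) per titration = 0.0420 × 0.247 = 0.0104 mol
n(NaHCO3) in each aliquot = 0.0104 mol (1:1 ratio)
n(NaHCO3) in the whole flask = 0.0104 × 100.0/50.0 = 0.0207 mol
mass of NaHCO3 = 0.0207 × 84.01 = 1.74 g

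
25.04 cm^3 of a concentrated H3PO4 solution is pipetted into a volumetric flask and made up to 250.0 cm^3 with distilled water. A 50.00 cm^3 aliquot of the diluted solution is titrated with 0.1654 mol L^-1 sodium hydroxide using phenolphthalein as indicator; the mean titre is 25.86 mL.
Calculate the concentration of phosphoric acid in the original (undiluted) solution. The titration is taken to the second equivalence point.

0.4270 mol/L

H3PO4 + 2 NaOH → Na2HPO4 + 2 H2O
n(NaOH) = 0.02586 × 0.1654 = 4.277 × 10^-3 mol
From the 1:2 ratio, n(H3PO4) in the aliquot = 1/2 × 4.277 × 10^-3 = 2.139 × 10^-3 mol
[H3PO4]_dilute = 2.139 × 10^-3 / 0.05000 = 0.04277 mol/L
Dilution factor = 250.0 / 25.04 = 9.984
[H3PO4]_stock = 0.04277 × 9.984 = 0.4270 mol/L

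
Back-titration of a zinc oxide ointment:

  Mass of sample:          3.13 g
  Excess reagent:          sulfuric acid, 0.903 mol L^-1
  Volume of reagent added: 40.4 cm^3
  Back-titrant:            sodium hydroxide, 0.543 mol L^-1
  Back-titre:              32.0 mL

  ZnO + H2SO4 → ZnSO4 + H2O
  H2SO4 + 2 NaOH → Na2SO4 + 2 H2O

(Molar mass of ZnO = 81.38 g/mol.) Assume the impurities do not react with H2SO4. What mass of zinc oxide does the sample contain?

2.26 g

n(H2SO4) added = 0.0404 × 0.903 = 0.0365 mol
n(NaOH) used in back-titration = 0.0320 × 0.543 = 0.0174 mol
From the 1:2 ratio, n(H2SO4) left over = 1/2 × 0.0174 = 8.69 × 10^-3 mol
n(H2SO4) consumed by analyte = 0.0365 − 8.69 × 10^-3 = 0.0278 mol
n(ZnO) = 0.0278 mol (1:1 ratio)
mass of ZnO = 0.0278 × 81.38 = 2.26 g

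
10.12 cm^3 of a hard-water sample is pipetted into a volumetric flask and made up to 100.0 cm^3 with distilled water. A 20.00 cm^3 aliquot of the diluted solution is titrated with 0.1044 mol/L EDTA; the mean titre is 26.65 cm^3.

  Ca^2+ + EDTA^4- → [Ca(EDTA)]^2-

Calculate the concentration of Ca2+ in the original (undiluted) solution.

n(EDTA) = 0.02665 × 0.1044 = 2.782 × 10^-3 mol
n(Ca2+) in the aliquot = 2.782 × 10^-3 mol (1:1 ratio)
[Ca2+]_dilute = 2.782 × 10^-3 / 0.02000 = 0.1391 mol/L
Dilution factor = 100.0 / 10.12 = 9.881
[Ca2+]_stock = 0.1391 × 9.881 = 1.375 mol/L

1.375 mol/L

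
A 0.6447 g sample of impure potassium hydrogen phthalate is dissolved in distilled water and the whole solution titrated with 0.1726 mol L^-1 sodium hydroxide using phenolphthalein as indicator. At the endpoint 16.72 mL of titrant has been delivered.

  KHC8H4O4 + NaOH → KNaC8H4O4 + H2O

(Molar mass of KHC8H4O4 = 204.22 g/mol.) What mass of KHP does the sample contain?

0.5894 g

n(NaOH) = 0.01672 L × 0.1726 mol/L = 2.886 × 10^-3 mol
n(KHC8H4O4) = 2.886 × 10^-3 mol (1:1 ratio)
mass of KHC8H4O4 = 2.886 × 10^-3 × 204.22 g/mol = 0.5894 g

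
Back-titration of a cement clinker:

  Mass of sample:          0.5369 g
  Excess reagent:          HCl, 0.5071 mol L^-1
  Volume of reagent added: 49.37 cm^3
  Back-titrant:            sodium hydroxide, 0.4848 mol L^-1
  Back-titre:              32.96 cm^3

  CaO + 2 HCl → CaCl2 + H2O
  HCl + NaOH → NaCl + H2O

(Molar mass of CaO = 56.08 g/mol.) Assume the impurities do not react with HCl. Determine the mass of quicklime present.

0.2539 g

n(HCl) added = 0.04937 × 0.5071 = 0.02504 mol
n(NaOH) used in back-titration = 0.03296 × 0.4848 = 0.01598 mol
n(HCl) left over = 0.01598 mol (1:1 ratio)
n(HCl) consumed by analyte = 0.02504 − 0.01598 = 9.057 × 10^-3 mol
From the 1:2 ratio, n(CaO) = 1/2 × 9.057 × 10^-3 = 4.528 × 10^-3 mol
mass of CaO = 4.528 × 10^-3 × 56.08 = 0.2539 g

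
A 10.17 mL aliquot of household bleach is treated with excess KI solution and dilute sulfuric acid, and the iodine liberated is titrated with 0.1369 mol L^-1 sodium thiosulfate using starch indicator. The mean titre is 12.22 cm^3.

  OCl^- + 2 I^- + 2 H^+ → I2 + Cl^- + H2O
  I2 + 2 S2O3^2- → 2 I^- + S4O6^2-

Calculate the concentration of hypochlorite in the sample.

n(S2O3^2-) = 0.01222 × 0.1369 = 1.673 × 10^-3 mol
n(I2) = n(S2O3^2-)/2 = 8.365 × 10^-4 mol
n(OCl^-) in the aliquot = 8.365 × 10^-4 mol (1:1 ratio)
[OCl^-] = 8.365 × 10^-4 / 0.01017 = 0.08225 mol/L

0.08225 mol/L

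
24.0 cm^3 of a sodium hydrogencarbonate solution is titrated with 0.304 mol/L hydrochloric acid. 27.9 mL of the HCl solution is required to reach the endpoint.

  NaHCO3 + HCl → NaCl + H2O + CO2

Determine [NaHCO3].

n(HCl) = 0.0279 L × 0.304 mol/L = 8.48 × 10^-3 mol
n(NaHCO3) = 8.48 × 10^-3 mol (1:1 mole ratio)
[NaHCO3] = 8.48 × 10^-3 mol / 0.0240 L = 0.353 mol/L

0.353 mol/L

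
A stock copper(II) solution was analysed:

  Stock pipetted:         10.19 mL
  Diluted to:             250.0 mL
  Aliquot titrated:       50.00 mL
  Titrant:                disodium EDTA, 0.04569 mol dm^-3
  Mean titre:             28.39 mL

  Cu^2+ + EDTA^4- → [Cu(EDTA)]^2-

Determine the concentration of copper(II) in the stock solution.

0.6365 mol/L

n(EDTA) = 0.02839 × 0.04569 = 1.297 × 10^-3 mol
n(Cu2+) in the aliquot = 1.297 × 10^-3 mol (1:1 ratio)
[Cu2+]_dilute = 1.297 × 10^-3 / 0.05000 = 0.02594 mol/L
Dilution factor = 250.0 / 10.19 = 24.53
[Cu2+]_stock = 0.02594 × 24.53 = 0.6365 mol/L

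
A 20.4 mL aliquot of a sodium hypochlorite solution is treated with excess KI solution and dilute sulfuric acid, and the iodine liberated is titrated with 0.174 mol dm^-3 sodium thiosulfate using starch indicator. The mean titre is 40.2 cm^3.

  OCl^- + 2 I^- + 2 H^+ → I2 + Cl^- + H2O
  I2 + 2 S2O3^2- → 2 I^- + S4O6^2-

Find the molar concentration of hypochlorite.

n(S2O3^2-) = 0.0402 × 0.174 = 6.99 × 10^-3 mol
n(I2) = n(S2O3^2-)/2 = 3.50 × 10^-3 mol
n(OCl^-) in the aliquot = 3.50 × 10^-3 mol (1:1 ratio)
[OCl^-] = 3.50 × 10^-3 / 0.0204 = 0.171 mol/L

0.171 mol/L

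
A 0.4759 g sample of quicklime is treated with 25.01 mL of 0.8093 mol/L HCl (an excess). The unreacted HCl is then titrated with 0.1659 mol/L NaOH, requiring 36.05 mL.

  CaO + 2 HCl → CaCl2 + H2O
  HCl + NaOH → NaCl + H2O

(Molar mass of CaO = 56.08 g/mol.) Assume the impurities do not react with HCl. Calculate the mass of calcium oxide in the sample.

0.3998 g

n(HCl) added = 0.02501 × 0.8093 = 0.02024 mol
n(NaOH) used in back-titration = 0.03605 × 0.1659 = 5.981 × 10^-3 mol
n(HCl) left over = 5.981 × 10^-3 mol (1:1 ratio)
n(HCl) consumed by analyte = 0.02024 − 5.981 × 10^-3 = 0.01426 mol
From the 1:2 ratio, n(CaO) = 1/2 × 0.01426 = 7.130 × 10^-3 mol
mass of CaO = 7.130 × 10^-3 × 56.08 = 0.3998 g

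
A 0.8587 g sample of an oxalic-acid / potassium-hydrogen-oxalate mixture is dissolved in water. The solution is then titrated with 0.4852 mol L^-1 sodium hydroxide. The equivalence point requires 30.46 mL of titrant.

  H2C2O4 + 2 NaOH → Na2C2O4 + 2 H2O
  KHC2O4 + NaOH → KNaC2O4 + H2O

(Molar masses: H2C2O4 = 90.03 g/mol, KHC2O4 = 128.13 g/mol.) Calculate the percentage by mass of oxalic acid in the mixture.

65.28 %

n(NaOH) = 0.03046 × 0.4852 = 0.01478 mol
Let x = n(H2C2O4), y = n(KHC2O4).
Titrant: 2x + 1y = 0.01478;  mass: 90.03x + 128.13y = 0.8587
Solving, x = 6.226 × 10^-3 mol, y = 2.327 × 10^-3 mol
mass of H2C2O4 = 6.226 × 10^-3 × 90.03 = 0.5605 g
% H2C2O4 = 0.5605 / 0.8587 × 100 = 65.28 %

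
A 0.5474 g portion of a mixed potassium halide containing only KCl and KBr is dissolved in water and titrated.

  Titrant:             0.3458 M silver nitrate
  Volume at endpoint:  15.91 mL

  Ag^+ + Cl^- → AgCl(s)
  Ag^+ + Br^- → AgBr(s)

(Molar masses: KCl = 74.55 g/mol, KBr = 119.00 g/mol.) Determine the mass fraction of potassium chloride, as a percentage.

n(AgNO3) = 0.01591 × 0.3458 = 5.502 × 10^-3 mol
Let x = n(KCl), y = n(KBr).
Titrant: 1x + 1y = 5.502 × 10^-3;  mass: 74.55x + 119.00y = 0.5474
Solving, x = 2.414 × 10^-3 mol, y = 3.088 × 10^-3 mol
mass of KCl = 2.414 × 10^-3 × 74.55 = 0.1800 g
% KCl = 0.1800 / 0.5474 × 100 = 32.88 %

32.88 %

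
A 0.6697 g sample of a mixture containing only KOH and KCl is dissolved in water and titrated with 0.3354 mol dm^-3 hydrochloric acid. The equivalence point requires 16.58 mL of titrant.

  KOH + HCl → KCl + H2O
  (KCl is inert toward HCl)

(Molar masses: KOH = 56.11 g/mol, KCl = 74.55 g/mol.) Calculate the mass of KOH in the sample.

n(HCl) = 0.01658 × 0.3354 = 5.561 × 10^-3 mol
Let x = n(KOH), y = n(KCl).
Titrant: 1x = 5.561 × 10^-3;  mass: 56.11x + 74.55y = 0.6697
Solving, x = 5.561 × 10^-3 mol, y = 4.798 × 10^-3 mol
mass of KOH = 5.561 × 10^-3 × 56.11 = 0.3120 g

0.3120 g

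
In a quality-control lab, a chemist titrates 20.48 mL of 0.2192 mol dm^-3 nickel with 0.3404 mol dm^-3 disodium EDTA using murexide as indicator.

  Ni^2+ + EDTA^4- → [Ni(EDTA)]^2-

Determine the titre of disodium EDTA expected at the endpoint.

n(Ni2+) = 0.02048 L × 0.2192 mol/L = 4.489 × 10^-3 mol
n(EDTA) = 4.489 × 10^-3 mol (1:1 stoichiometry)
V(EDTA) = 4.489 × 10^-3 mol / 0.3404 mol/L = 0.01319 L = 13.19 mL

13.19 mL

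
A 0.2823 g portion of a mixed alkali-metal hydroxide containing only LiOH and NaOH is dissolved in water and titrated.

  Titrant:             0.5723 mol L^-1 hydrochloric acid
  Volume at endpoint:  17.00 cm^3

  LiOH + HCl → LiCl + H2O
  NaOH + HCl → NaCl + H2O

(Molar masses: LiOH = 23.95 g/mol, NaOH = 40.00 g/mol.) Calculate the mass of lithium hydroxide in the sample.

0.1595 g

n(HCl) = 0.01700 × 0.5723 = 9.729 × 10^-3 mol
Let x = n(LiOH), y = n(NaOH).
Titrant: 1x + 1y = 9.729 × 10^-3;  mass: 23.95x + 40.00y = 0.2823
Solving, x = 6.658 × 10^-3 mol, y = 3.071 × 10^-3 mol
mass of LiOH = 6.658 × 10^-3 × 23.95 = 0.1595 g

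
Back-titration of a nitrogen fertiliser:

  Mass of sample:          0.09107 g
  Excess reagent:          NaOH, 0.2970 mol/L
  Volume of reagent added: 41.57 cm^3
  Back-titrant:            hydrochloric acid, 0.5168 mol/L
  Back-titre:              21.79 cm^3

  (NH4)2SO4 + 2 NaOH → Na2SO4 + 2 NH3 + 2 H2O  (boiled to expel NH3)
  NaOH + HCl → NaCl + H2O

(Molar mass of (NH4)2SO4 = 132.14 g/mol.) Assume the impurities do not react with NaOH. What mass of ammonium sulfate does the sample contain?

n(NaOH) added = 0.04157 × 0.2970 = 0.01235 mol
n(HCl) used in back-titration = 0.02179 × 0.5168 = 0.01126 mol
n(NaOH) left over = 0.01126 mol (1:1 ratio)
n(NaOH) consumed by analyte = 0.01235 − 0.01126 = 1.085 × 10^-3 mol
From the 1:2 ratio, n((NH4)2SO4) = 1/2 × 1.085 × 10^-3 = 5.426 × 10^-4 mol
mass of (NH4)2SO4 = 5.426 × 10^-4 × 132.14 = 0.07170 g

0.07170 g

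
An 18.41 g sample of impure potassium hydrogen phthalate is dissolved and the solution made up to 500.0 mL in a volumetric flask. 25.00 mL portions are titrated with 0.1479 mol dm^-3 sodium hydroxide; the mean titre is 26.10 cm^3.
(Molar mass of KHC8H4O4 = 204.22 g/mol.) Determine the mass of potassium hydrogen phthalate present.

15.77 g

KHC8H4O4 + NaOH → KNaC8H4O4 + H2O
n(NaOH) per titration = 0.02610 × 0.1479 = 3.860 × 10^-3 mol
n(KHC8H4O4) in each aliquot = 3.860 × 10^-3 mol (1:1 ratio)
n(KHC8H4O4) in the whole flask = 3.860 × 10^-3 × 500.0/25.00 = 0.07720 mol
mass of KHC8H4O4 = 0.07720 × 204.22 = 15.77 g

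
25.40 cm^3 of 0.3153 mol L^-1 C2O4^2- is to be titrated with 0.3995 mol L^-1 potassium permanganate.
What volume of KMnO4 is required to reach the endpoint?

8.019 mL

2 MnO4^- + 5 C2O4^2- + 16 H^+ → 2 Mn^2+ + 10 CO2 + 8 H2O
n(C2O4^2-) = 0.02540 L × 0.3153 mol/L = 8.009 × 10^-3 mol
From the 2:5 stoichiometry, n(KMnO4) = 2/5 × 8.009 × 10^-3 = 3.203 × 10^-3 mol
V(KMnO4) = 3.203 × 10^-3 mol / 0.3995 mol/L = 0.008019 L = 8.019 mL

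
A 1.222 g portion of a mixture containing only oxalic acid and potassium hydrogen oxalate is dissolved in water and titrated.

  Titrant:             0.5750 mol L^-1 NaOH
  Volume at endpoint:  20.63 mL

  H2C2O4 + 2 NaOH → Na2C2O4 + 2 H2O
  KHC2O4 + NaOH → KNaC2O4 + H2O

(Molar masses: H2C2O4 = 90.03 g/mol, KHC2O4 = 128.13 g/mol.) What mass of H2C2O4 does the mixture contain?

0.1613 g

n(NaOH) = 0.02063 × 0.5750 = 0.01186 mol
Let x = n(H2C2O4), y = n(KHC2O4).
Titrant: 2x + 1y = 0.01186;  mass: 90.03x + 128.13y = 1.222
Solving, x = 1.792 × 10^-3 mol, y = 8.278 × 10^-3 mol
mass of H2C2O4 = 1.792 × 10^-3 × 90.03 = 0.1613 g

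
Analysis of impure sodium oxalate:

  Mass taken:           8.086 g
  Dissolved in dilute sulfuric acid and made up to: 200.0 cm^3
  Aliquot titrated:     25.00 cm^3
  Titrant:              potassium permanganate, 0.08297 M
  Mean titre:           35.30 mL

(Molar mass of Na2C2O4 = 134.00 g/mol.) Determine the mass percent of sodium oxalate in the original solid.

97.07 %

2 MnO4^- + 5 C2O4^2- + 16 H^+ → 2 Mn^2+ + 10 CO2 + 8 H2O
n(KMnO4) per titration = 0.03530 × 0.08297 = 2.929 × 10^-3 mol
From the 5:2 ratio, n(Na2C2O4) in each aliquot = 5/2 × 2.929 × 10^-3 = 7.322 × 10^-3 mol
n(Na2C2O4) in the whole flask = 7.322 × 10^-3 × 200.0/25.00 = 0.05858 mol
mass of Na2C2O4 = 0.05858 × 134.00 = 7.849 g
% Na2C2O4 = 7.849 / 8.086 × 100 = 97.07 %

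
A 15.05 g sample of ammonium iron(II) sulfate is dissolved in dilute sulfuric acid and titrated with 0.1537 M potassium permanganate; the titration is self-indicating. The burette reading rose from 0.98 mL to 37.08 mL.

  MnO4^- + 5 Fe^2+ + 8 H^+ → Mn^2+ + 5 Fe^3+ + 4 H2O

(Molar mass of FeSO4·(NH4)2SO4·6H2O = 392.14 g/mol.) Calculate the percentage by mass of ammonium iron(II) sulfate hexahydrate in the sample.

n(KMnO4) = 0.03610 L × 0.1537 mol/L = 5.549 × 10^-3 mol
From the 5:1 ratio, n(FeSO4·(NH4)2SO4·6H2O) = 5/1 × 5.549 × 10^-3 = 0.02774 mol
mass of FeSO4·(NH4)2SO4·6H2O = 0.02774 × 392.14 g/mol = 10.88 g
% FeSO4·(NH4)2SO4·6H2O = 10.88 / 15.05 × 100 = 72.29 %

72.29 %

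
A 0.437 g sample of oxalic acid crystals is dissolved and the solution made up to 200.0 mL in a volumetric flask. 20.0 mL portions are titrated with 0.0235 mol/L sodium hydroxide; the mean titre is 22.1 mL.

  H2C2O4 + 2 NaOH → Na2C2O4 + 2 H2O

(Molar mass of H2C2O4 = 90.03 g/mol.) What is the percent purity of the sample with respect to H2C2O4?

53.5 %

n(NaOH) per titration = 0.0221 × 0.0235 = 5.19 × 10^-4 mol
From the 1:2 ratio, n(H2C2O4) in each aliquot = 1/2 × 5.19 × 10^-4 = 2.60 × 10^-4 mol
n(H2C2O4) in the whole flask = 2.60 × 10^-4 × 200.0/20.0 = 2.60 × 10^-3 mol
mass of H2C2O4 = 2.60 × 10^-3 × 90.03 = 0.234 g
% H2C2O4 = 0.234 / 0.437 × 100 = 53.5 %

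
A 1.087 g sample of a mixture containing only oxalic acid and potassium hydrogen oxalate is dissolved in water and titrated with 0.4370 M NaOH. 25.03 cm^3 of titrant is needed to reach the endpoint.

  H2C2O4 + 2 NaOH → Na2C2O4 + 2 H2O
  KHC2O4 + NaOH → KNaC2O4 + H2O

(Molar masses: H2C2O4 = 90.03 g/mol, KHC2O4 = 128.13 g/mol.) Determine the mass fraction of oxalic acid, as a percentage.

15.67 %

n(NaOH) = 0.02503 × 0.4370 = 0.01094 mol
Let x = n(H2C2O4), y = n(KHC2O4).
Titrant: 2x + 1y = 0.01094;  mass: 90.03x + 128.13y = 1.087
Solving, x = 1.892 × 10^-3 mol, y = 7.154 × 10^-3 mol
mass of H2C2O4 = 1.892 × 10^-3 × 90.03 = 0.1703 g
% H2C2O4 = 0.1703 / 1.087 × 100 = 15.67 %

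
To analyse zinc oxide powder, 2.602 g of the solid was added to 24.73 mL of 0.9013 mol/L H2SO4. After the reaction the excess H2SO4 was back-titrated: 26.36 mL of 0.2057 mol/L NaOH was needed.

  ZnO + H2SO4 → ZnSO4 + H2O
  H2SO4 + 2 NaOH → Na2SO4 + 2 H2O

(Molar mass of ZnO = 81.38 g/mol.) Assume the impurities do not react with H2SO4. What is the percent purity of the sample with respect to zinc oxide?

61.23 %

n(H2SO4) added = 0.02473 × 0.9013 = 0.02229 mol
n(NaOH) used in back-titration = 0.02636 × 0.2057 = 5.422 × 10^-3 mol
From the 1:2 ratio, n(H2SO4) left over = 1/2 × 5.422 × 10^-3 = 2.711 × 10^-3 mol
n(H2SO4) consumed by analyte = 0.02229 − 2.711 × 10^-3 = 0.01958 mol
n(ZnO) = 0.01958 mol (1:1 ratio)
mass of ZnO = 0.01958 × 81.38 = 1.593 g
% ZnO = 1.593 / 2.602 × 100 = 61.23 %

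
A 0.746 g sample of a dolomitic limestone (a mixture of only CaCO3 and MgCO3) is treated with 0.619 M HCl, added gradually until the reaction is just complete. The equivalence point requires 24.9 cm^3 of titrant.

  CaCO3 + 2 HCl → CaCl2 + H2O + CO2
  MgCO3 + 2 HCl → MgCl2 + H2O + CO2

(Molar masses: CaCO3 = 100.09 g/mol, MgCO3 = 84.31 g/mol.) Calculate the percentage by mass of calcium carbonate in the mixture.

n(HCl) = 0.0249 × 0.619 = 0.0154 mol
Let x = n(CaCO3), y = n(MgCO3).
Titrant: 2x + 2y = 0.0154;  mass: 100.09x + 84.31y = 0.746
Solving, x = 6.10 × 10^-3 mol, y = 1.61 × 10^-3 mol
mass of CaCO3 = 6.10 × 10^-3 × 100.09 = 0.611 g
% CaCO3 = 0.611 / 0.746 × 100 = 81.8 %

81.8 %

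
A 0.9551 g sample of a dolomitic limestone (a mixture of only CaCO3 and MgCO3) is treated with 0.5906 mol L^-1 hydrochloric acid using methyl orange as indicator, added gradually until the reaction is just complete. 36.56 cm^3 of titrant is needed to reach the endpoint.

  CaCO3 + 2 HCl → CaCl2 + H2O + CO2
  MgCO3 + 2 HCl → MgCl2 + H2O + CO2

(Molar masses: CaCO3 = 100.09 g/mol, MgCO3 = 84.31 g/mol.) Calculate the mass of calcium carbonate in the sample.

0.2846 g

n(HCl) = 0.03656 × 0.5906 = 0.02159 mol
Let x = n(CaCO3), y = n(MgCO3).
Titrant: 2x + 2y = 0.02159;  mass: 100.09x + 84.31y = 0.9551
Solving, x = 2.844 × 10^-3 mol, y = 7.952 × 10^-3 mol
mass of CaCO3 = 2.844 × 10^-3 × 100.09 = 0.2846 g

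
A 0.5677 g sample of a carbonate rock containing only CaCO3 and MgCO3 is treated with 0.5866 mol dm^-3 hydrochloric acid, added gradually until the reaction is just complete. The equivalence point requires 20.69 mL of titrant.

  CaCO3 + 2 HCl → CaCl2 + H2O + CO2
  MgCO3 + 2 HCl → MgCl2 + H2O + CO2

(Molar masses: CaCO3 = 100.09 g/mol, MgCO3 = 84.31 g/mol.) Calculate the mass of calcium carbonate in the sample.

n(HCl) = 0.02069 × 0.5866 = 0.01214 mol
Let x = n(CaCO3), y = n(MgCO3).
Titrant: 2x + 2y = 0.01214;  mass: 100.09x + 84.31y = 0.5677
Solving, x = 3.554 × 10^-3 mol, y = 2.515 × 10^-3 mol
mass of CaCO3 = 3.554 × 10^-3 × 100.09 = 0.3557 g

0.3557 g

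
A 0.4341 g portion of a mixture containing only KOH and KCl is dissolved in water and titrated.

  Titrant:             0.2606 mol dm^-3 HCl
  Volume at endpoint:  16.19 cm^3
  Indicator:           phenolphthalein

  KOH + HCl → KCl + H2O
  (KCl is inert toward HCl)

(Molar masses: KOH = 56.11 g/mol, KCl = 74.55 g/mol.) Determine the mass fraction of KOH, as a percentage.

54.53 %

n(HCl) = 0.01619 × 0.2606 = 4.219 × 10^-3 mol
Let x = n(KOH), y = n(KCl).
Titrant: 1x = 4.219 × 10^-3;  mass: 56.11x + 74.55y = 0.4341
Solving, x = 4.219 × 10^-3 mol, y = 2.647 × 10^-3 mol
mass of KOH = 4.219 × 10^-3 × 56.11 = 0.2367 g
% KOH = 0.2367 / 0.4341 × 100 = 54.53 %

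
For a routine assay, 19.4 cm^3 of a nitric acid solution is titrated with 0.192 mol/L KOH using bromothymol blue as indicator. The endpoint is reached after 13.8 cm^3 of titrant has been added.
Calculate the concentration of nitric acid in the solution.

HNO3 + KOH → KNO3 + H2O
n(KOH) = 0.0138 L × 0.192 mol/L = 2.65 × 10^-3 mol
n(HNO3) = 2.65 × 10^-3 mol (1:1 mole ratio)
[HNO3] = 2.65 × 10^-3 mol / 0.0194 L = 0.137 mol/L

0.137 mol/L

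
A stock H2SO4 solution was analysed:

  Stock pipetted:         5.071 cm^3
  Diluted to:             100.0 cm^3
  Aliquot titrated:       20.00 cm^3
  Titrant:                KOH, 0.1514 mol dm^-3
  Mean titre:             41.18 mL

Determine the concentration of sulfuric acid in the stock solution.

H2SO4 + 2 KOH → K2SO4 + 2 H2O
n(KOH) = 0.04118 × 0.1514 = 6.235 × 10^-3 mol
From the 1:2 ratio, n(H2SO4) in the aliquot = 1/2 × 6.235 × 10^-3 = 3.117 × 10^-3 mol
[H2SO4]_dilute = 3.117 × 10^-3 / 0.02000 = 0.1559 mol/L
Dilution factor = 100.0 / 5.071 = 19.72
[H2SO4]_stock = 0.1559 × 19.72 = 3.074 mol/L

3.074 mol/L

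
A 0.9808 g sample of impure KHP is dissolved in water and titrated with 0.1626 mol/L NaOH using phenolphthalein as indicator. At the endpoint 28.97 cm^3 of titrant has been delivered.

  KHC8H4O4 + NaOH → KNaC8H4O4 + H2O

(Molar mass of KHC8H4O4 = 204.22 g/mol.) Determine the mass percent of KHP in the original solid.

n(NaOH) = 0.02897 L × 0.1626 mol/L = 4.711 × 10^-3 mol
n(KHC8H4O4) = 4.711 × 10^-3 mol (1:1 ratio)
mass of KHC8H4O4 = 4.711 × 10^-3 × 204.22 g/mol = 0.9620 g
% KHC8H4O4 = 0.9620 / 0.9808 × 100 = 98.08 %

98.08 %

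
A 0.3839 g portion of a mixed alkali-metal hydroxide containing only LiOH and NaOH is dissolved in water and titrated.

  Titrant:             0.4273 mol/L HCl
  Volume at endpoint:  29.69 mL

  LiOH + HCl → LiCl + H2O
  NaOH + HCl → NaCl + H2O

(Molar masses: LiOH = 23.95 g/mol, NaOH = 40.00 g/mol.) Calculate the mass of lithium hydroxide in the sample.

n(HCl) = 0.02969 × 0.4273 = 0.01269 mol
Let x = n(LiOH), y = n(NaOH).
Titrant: 1x + 1y = 0.01269;  mass: 23.95x + 40.00y = 0.3839
Solving, x = 7.699 × 10^-3 mol, y = 4.988 × 10^-3 mol
mass of LiOH = 7.699 × 10^-3 × 23.95 = 0.1844 g

0.1844 g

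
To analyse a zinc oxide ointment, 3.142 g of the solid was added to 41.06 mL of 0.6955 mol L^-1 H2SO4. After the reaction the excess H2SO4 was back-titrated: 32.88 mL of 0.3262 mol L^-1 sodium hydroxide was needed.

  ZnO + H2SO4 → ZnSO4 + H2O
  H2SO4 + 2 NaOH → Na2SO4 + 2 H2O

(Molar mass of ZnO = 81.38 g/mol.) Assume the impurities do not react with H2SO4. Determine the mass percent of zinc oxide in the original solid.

60.08 %

n(H2SO4) added = 0.04106 × 0.6955 = 0.02856 mol
n(NaOH) used in back-titration = 0.03288 × 0.3262 = 0.01073 mol
From the 1:2 ratio, n(H2SO4) left over = 1/2 × 0.01073 = 5.363 × 10^-3 mol
n(H2SO4) consumed by analyte = 0.02856 − 5.363 × 10^-3 = 0.02319 mol
n(ZnO) = 0.02319 mol (1:1 ratio)
mass of ZnO = 0.02319 × 81.38 = 1.888 g
% ZnO = 1.888 / 3.142 × 100 = 60.08 %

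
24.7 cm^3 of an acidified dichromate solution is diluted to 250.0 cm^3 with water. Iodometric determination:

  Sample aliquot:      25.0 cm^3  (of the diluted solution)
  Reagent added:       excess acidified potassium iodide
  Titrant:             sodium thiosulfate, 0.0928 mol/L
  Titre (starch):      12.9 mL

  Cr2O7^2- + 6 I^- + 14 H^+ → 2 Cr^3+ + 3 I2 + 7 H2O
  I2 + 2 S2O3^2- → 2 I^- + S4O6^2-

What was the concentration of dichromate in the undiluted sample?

0.0808 mol/L

n(S2O3^2-) = 0.0129 × 0.0928 = 1.20 × 10^-3 mol
n(I2) = n(S2O3^2-)/2 = 5.99 × 10^-4 mol
From the 1:3 ratio, n(Cr2O7^2-) in the aliquot = 1/3 × 5.99 × 10^-4 = 2.00 × 10^-4 mol
[Cr2O7^2-]_dilute = 2.00 × 10^-4 / 0.0250 = 0.00798 mol/L
[Cr2O7^2-]_original = 0.00798 × 250.0/24.7 = 0.0808 mol/L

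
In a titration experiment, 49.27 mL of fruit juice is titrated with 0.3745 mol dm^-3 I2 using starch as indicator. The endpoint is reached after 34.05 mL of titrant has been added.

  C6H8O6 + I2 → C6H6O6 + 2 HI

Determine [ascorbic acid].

0.2588 mol/L

n(I2) = 0.03405 L × 0.3745 mol/L = 0.01275 mol
n(C6H8O6) = 0.01275 mol (1:1 mole ratio)
[C6H8O6] = 0.01275 mol / 0.04927 L = 0.2588 mol/L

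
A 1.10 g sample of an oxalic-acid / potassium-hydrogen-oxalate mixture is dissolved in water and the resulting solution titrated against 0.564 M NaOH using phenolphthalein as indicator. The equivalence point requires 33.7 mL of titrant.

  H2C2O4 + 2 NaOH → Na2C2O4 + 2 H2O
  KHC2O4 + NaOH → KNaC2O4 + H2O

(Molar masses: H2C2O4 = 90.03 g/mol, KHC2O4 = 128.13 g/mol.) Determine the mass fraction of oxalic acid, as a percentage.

65.7 %

n(NaOH) = 0.0337 × 0.564 = 0.0190 mol
Let x = n(H2C2O4), y = n(KHC2O4).
Titrant: 2x + 1y = 0.0190;  mass: 90.03x + 128.13y = 1.10
Solving, x = 8.03 × 10^-3 mol, y = 2.94 × 10^-3 mol
mass of H2C2O4 = 8.03 × 10^-3 × 90.03 = 0.723 g
% H2C2O4 = 0.723 / 1.10 × 100 = 65.7 %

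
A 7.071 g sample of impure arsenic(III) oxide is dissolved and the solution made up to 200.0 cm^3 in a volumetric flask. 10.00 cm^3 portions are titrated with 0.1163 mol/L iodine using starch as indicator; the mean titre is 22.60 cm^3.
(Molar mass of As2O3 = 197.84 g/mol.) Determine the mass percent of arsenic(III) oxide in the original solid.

73.54 %

As2O3 + 2 I2 + 2 H2O → As2O5 + 4 HI
n(I2) per titration = 0.02260 × 0.1163 = 2.628 × 10^-3 mol
From the 1:2 ratio, n(As2O3) in each aliquot = 1/2 × 2.628 × 10^-3 = 1.314 × 10^-3 mol
n(As2O3) in the whole flask = 1.314 × 10^-3 × 200.0/10.00 = 0.02628 mol
mass of As2O3 = 0.02628 × 197.84 = 5.200 g
% As2O3 = 5.200 / 7.071 × 100 = 73.54 %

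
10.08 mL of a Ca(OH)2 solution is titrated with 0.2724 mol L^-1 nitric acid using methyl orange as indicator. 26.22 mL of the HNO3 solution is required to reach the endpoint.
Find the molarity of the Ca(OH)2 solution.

0.3543 mol/L

Ca(OH)2 + 2 HNO3 → Ca(NO3)2 + 2 H2O
n(HNO3) = 0.02622 L × 0.2724 mol/L = 7.142 × 10^-3 mol
From the 1:2 mole ratio, n(Ca(OH)2) = 1/2 × 7.142 × 10^-3 = 3.571 × 10^-3 mol
[Ca(OH)2] = 3.571 × 10^-3 mol / 0.01008 L = 0.3543 mol/L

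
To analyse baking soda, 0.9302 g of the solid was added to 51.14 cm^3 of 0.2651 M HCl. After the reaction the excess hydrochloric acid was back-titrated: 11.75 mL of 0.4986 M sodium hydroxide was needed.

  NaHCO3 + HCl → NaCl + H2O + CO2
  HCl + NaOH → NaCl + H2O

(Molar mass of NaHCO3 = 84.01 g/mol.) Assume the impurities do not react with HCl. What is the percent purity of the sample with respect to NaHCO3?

n(HCl) added = 0.05114 × 0.2651 = 0.01356 mol
n(NaOH) used in back-titration = 0.01175 × 0.4986 = 5.859 × 10^-3 mol
n(HCl) left over = 5.859 × 10^-3 mol (1:1 ratio)
n(HCl) consumed by analyte = 0.01356 − 5.859 × 10^-3 = 7.699 × 10^-3 mol
n(NaHCO3) = 7.699 × 10^-3 mol (1:1 ratio)
mass of NaHCO3 = 7.699 × 10^-3 × 84.01 = 0.6468 g
% NaHCO3 = 0.6468 / 0.9302 × 100 = 69.53 %

69.53 %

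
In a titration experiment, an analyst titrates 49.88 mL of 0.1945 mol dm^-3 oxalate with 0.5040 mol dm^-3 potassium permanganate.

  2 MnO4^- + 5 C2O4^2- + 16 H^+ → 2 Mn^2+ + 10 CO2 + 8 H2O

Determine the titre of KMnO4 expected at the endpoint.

n(C2O4^2-) = 0.04988 L × 0.1945 mol/L = 9.702 × 10^-3 mol
From the 2:5 stoichiometry, n(KMnO4) = 2/5 × 9.702 × 10^-3 = 3.881 × 10^-3 mol
V(KMnO4) = 3.881 × 10^-3 mol / 0.5040 mol/L = 0.007700 L = 7.700 mL

7.700 mL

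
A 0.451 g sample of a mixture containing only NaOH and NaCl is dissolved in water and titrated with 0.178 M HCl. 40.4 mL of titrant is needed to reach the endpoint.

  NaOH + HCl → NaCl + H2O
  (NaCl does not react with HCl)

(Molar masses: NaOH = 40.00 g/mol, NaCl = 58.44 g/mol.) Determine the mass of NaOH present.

0.288 g

n(HCl) = 0.0404 × 0.178 = 7.19 × 10^-3 mol
Let x = n(NaOH), y = n(NaCl).
Titrant: 1x = 7.19 × 10^-3;  mass: 40.00x + 58.44y = 0.451
Solving, x = 7.19 × 10^-3 mol, y = 2.80 × 10^-3 mol
mass of NaOH = 7.19 × 10^-3 × 40.00 = 0.288 g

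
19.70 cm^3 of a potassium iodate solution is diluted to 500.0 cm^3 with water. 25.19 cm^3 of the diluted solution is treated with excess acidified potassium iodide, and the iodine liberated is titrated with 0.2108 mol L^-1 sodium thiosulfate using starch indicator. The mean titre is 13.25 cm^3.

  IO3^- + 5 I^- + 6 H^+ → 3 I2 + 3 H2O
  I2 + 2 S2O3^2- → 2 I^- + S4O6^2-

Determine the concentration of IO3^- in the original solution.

0.4690 mol/L

n(S2O3^2-) = 0.01325 × 0.2108 = 2.793 × 10^-3 mol
n(I2) = n(S2O3^2-)/2 = 1.397 × 10^-3 mol
From the 1:3 ratio, n(IO3^-) in the aliquot = 1/3 × 1.397 × 10^-3 = 4.655 × 10^-4 mol
[IO3^-]_dilute = 4.655 × 10^-4 / 0.02519 = 0.01848 mol/L
[IO3^-]_original = 0.01848 × 500.0/19.70 = 0.4690 mol/L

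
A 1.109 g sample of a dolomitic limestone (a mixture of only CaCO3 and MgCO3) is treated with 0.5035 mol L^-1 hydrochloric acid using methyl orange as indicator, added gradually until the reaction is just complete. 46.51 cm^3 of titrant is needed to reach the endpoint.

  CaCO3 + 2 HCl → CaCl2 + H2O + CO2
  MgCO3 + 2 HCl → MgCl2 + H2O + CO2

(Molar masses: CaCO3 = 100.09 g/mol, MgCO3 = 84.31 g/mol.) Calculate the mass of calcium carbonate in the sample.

0.7727 g

n(HCl) = 0.04651 × 0.5035 = 0.02342 mol
Let x = n(CaCO3), y = n(MgCO3).
Titrant: 2x + 2y = 0.02342;  mass: 100.09x + 84.31y = 1.109
Solving, x = 7.720 × 10^-3 mol, y = 3.989 × 10^-3 mol
mass of CaCO3 = 7.720 × 10^-3 × 100.09 = 0.7727 g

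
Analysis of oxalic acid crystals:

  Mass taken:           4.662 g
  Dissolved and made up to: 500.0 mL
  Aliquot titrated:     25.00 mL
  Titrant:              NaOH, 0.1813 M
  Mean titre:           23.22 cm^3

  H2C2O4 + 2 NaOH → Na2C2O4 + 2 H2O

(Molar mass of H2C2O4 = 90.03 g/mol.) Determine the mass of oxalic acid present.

n(NaOH) per titration = 0.02322 × 0.1813 = 4.210 × 10^-3 mol
From the 1:2 ratio, n(H2C2O4) in each aliquot = 1/2 × 4.210 × 10^-3 = 2.105 × 10^-3 mol
n(H2C2O4) in the whole flask = 2.105 × 10^-3 × 500.0/25.00 = 0.04210 mol
mass of H2C2O4 = 0.04210 × 90.03 = 3.790 g

3.790 g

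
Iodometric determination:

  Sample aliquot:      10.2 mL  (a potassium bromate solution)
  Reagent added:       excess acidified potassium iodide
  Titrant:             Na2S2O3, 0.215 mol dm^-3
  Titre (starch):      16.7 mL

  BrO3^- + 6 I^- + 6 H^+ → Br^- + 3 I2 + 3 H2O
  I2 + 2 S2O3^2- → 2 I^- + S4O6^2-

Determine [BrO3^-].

0.0587 mol/L

n(S2O3^2-) = 0.0167 × 0.215 = 3.59 × 10^-3 mol
n(I2) = n(S2O3^2-)/2 = 1.80 × 10^-3 mol
From the 1:3 ratio, n(BrO3^-) in the aliquot = 1/3 × 1.80 × 10^-3 = 5.98 × 10^-4 mol
[BrO3^-] = 5.98 × 10^-4 / 0.0102 = 0.0587 mol/L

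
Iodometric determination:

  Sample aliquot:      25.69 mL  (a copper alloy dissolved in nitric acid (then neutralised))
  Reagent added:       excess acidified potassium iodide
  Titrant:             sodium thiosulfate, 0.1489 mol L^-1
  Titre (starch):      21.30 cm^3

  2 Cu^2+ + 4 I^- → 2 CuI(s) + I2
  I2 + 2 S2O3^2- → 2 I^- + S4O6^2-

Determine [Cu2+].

0.1235 mol/L

n(S2O3^2-) = 0.02130 × 0.1489 = 3.172 × 10^-3 mol
n(I2) = n(S2O3^2-)/2 = 1.586 × 10^-3 mol
From the 2:1 ratio, n(Cu2+) in the aliquot = 2/1 × 1.586 × 10^-3 = 3.172 × 10^-3 mol
[Cu2+] = 3.172 × 10^-3 / 0.02569 = 0.1235 mol/L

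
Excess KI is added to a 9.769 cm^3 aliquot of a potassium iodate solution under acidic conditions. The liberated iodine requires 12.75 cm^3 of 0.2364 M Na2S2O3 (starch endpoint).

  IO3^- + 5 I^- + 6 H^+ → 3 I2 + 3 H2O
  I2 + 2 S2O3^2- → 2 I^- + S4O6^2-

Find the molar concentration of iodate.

n(S2O3^2-) = 0.01275 × 0.2364 = 3.014 × 10^-3 mol
n(I2) = n(S2O3^2-)/2 = 1.507 × 10^-3 mol
From the 1:3 ratio, n(IO3^-) in the aliquot = 1/3 × 1.507 × 10^-3 = 5.024 × 10^-4 mol
[IO3^-] = 5.024 × 10^-4 / 0.009769 = 0.05142 mol/L

0.05142 M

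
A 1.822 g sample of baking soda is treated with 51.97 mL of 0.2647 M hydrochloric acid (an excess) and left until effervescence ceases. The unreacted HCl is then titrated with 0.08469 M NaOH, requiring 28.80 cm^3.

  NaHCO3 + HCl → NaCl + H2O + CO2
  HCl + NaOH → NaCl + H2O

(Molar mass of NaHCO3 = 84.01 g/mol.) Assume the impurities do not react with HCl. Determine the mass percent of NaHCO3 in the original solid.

n(HCl) added = 0.05197 × 0.2647 = 0.01376 mol
n(NaOH) used in back-titration = 0.02880 × 0.08469 = 2.439 × 10^-3 mol
n(HCl) left over = 2.439 × 10^-3 mol (1:1 ratio)
n(HCl) consumed by analyte = 0.01376 − 2.439 × 10^-3 = 0.01132 mol
n(NaHCO3) = 0.01132 mol (1:1 ratio)
mass of NaHCO3 = 0.01132 × 84.01 = 0.9508 g
% NaHCO3 = 0.9508 / 1.822 × 100 = 52.18 %

52.18 %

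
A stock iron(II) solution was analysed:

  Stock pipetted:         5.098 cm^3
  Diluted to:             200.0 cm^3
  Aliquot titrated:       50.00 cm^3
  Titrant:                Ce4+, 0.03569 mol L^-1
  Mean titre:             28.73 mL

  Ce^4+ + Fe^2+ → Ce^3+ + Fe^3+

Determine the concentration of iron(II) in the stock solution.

n(Ce4+) = 0.02873 × 0.03569 = 1.025 × 10^-3 mol
n(Fe2+) in the aliquot = 1.025 × 10^-3 mol (1:1 ratio)
[Fe2+]_dilute = 1.025 × 10^-3 / 0.05000 = 0.02051 mol/L
Dilution factor = 200.0 / 5.098 = 39.23
[Fe2+]_stock = 0.02051 × 39.23 = 0.8045 mol/L

0.8045 mol/L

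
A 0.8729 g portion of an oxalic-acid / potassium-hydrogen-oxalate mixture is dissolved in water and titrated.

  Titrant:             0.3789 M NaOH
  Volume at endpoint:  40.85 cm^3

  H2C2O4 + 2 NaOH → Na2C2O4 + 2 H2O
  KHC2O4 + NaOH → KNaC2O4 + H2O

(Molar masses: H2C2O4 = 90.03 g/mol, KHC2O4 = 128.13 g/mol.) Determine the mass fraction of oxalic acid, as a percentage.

68.89 %

n(NaOH) = 0.04085 × 0.3789 = 0.01548 mol
Let x = n(H2C2O4), y = n(KHC2O4).
Titrant: 2x + 1y = 0.01548;  mass: 90.03x + 128.13y = 0.8729
Solving, x = 6.679 × 10^-3 mol, y = 2.119 × 10^-3 mol
mass of H2C2O4 = 6.679 × 10^-3 × 90.03 = 0.6013 g
% H2C2O4 = 0.6013 / 0.8729 × 100 = 68.89 %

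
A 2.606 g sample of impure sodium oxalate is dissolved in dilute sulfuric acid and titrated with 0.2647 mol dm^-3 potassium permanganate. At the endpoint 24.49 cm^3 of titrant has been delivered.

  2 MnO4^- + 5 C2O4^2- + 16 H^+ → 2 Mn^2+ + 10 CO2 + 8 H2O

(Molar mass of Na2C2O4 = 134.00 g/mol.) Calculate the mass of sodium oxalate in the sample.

2.172 g

n(KMnO4) = 0.02449 L × 0.2647 mol/L = 6.483 × 10^-3 mol
From the 5:2 ratio, n(Na2C2O4) = 5/2 × 6.483 × 10^-3 = 0.01621 mol
mass of Na2C2O4 = 0.01621 × 134.00 g/mol = 2.172 g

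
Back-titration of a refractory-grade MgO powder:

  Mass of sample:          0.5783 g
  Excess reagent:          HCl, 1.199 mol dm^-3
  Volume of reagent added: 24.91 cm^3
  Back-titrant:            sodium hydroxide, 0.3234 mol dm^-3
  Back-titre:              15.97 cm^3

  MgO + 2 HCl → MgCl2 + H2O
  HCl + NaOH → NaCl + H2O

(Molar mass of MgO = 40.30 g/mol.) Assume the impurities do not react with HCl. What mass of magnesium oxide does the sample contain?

0.4978 g

n(HCl) added = 0.02491 × 1.199 = 0.02987 mol
n(NaOH) used in back-titration = 0.01597 × 0.3234 = 5.165 × 10^-3 mol
n(HCl) left over = 5.165 × 10^-3 mol (1:1 ratio)
n(HCl) consumed by analyte = 0.02987 − 5.165 × 10^-3 = 0.02470 mol
From the 1:2 ratio, n(MgO) = 1/2 × 0.02470 = 0.01235 mol
mass of MgO = 0.01235 × 40.30 = 0.4978 g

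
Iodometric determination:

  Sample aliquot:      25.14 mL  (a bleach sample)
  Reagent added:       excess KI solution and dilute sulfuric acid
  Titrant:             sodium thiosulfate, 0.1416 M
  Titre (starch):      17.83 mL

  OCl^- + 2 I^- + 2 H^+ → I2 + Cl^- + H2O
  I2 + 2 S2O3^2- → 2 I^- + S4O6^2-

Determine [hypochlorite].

n(S2O3^2-) = 0.01783 × 0.1416 = 2.525 × 10^-3 mol
n(I2) = n(S2O3^2-)/2 = 1.262 × 10^-3 mol
n(OCl^-) in the aliquot = 1.262 × 10^-3 mol (1:1 ratio)
[OCl^-] = 1.262 × 10^-3 / 0.02514 = 0.05021 mol/L

0.05021 M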